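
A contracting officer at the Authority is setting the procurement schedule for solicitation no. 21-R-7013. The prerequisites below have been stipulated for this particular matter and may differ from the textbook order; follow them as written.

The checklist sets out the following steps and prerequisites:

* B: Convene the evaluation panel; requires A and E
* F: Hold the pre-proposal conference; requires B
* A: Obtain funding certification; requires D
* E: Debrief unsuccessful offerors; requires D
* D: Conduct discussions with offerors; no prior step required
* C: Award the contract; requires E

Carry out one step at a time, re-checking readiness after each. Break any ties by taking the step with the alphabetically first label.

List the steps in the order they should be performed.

D has no prerequisites → D first.
A and E are both available; A has the earlier label → A.
E needed D, now all done → E.
B and C are both available; B has the earlier label → B.
F now also ready, so the ready set is {C, F}; C has the earlier label → C.
That leaves F as the only ready step → F.

D, A, E, B, C, F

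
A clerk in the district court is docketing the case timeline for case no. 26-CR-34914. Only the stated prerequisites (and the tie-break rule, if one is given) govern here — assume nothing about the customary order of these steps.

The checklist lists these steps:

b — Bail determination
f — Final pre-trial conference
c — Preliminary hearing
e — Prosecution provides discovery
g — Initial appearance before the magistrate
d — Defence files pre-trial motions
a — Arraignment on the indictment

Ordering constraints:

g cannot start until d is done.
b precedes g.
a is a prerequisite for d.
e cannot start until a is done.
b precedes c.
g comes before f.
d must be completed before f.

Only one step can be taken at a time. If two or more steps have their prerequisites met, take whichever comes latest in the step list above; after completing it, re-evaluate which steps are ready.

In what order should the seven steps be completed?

a → d → e → b → g → c → f

a and b have no prerequisites; a is listed later, so a is first.
d and e now also ready, so the ready set is {d, e, b}; d is listed later → d.
Ready: e and b. e is listed later → e.
That leaves b as the only ready step → b.
Now g and c have their prerequisites met. g is listed later, so g next.
f now also ready, so the ready set is {c, f}; c is listed later → c.
f is the only step now ready → f.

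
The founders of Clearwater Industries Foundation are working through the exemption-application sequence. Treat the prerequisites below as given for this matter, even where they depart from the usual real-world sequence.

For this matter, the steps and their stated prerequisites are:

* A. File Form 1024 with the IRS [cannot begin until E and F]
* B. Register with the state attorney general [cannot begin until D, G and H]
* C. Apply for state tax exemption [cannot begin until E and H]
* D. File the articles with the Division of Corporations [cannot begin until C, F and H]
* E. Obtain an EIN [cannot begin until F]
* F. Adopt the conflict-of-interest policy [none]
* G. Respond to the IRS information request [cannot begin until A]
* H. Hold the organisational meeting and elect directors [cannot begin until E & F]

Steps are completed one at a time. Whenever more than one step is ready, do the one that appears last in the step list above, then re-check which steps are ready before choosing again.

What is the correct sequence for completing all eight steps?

F E H C D A G B

Only F has no prerequisites, so it is first.
E is the only step now ready → E.
Ready: H and A. H is listed later → H.
C now also ready, so the ready set is {C, A}; C is listed later → C.
D now also ready, so the ready set is {D, A}; D is listed later → D.
Next only A has its prerequisites met → A.
G needed A, now all done → G.
B needed H, G and D, now all done → B.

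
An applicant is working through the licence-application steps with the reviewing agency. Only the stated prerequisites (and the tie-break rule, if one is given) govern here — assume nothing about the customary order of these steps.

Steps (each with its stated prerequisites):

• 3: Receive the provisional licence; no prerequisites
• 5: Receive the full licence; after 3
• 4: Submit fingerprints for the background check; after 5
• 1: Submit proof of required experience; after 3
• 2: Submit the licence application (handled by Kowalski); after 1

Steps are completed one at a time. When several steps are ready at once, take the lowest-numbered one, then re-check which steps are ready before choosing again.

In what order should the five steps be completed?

3 has no prerequisites → 3 first.
Ready: 1 and 5. 1 has the earlier label → 1.
2 and 5 are both available; 2 has the earlier label → 2.
5 is the only step now ready → 5.
4 needed 5, now all done → 4.

3, 1, 2, 5, 4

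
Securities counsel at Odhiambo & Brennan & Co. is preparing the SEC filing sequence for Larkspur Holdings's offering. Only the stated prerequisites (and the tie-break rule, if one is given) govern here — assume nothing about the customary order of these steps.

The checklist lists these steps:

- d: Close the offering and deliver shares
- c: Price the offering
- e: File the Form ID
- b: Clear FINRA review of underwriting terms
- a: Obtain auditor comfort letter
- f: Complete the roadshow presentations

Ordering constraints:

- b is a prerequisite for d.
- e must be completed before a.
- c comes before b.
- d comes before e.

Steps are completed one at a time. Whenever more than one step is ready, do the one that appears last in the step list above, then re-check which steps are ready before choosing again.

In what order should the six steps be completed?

f → c → b → d → e → a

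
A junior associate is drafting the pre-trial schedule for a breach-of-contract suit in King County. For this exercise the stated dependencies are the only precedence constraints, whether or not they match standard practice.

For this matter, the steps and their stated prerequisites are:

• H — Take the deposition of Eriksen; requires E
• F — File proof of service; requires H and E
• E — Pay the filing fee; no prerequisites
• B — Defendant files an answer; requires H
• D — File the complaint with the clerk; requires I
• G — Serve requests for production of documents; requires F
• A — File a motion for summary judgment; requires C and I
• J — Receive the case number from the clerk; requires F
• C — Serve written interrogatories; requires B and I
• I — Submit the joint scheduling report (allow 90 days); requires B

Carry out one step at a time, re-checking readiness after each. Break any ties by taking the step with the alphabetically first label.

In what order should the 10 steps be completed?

E, H, B, F, G, I, C, A, D, J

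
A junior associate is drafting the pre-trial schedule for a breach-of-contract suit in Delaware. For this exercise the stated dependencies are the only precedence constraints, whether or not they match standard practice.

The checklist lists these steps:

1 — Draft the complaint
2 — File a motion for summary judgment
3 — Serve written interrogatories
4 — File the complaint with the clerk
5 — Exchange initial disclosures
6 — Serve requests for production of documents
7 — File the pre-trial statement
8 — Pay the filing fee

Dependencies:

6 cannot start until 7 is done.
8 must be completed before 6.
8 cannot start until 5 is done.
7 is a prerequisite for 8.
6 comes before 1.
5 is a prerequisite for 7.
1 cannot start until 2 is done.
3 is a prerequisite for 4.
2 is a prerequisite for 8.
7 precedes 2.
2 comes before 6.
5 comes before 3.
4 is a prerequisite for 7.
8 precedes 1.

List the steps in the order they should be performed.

5 has no prerequisites → 5 first.
3 is the only step now ready → 3.
That leaves 4 as the only ready step → 4.
Next only 7 has its prerequisites met → 7.
2 is the only step now ready → 2.
8 needed 2, 5 and 7, now all done → 8.
Next only 6 has its prerequisites met → 6.
1 needed 2, 6 and 8, now all done → 1.

5, 3, 4, 7, 2, 8, 6, 1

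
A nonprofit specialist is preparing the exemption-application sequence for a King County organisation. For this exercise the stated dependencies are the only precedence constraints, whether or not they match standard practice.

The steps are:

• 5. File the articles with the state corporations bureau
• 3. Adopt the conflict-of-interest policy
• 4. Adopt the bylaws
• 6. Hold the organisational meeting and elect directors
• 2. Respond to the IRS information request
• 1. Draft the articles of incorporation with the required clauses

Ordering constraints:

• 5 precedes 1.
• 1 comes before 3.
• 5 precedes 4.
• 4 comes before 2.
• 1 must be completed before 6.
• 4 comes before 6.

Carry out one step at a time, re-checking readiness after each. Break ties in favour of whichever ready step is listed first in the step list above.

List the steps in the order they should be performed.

5, 4, 2, 1, 3, 6

5 has no prerequisites → 5 first.
Ready: 4 and 1. 4 is listed earlier → 4.
2 now also ready, so the ready set is {2, 1}; 2 is listed earlier → 2.
1 needed 5, now all done → 1.
3 and 6 are both available; 3 is listed earlier → 3.
6 needed 4 and 1, now all done → 6.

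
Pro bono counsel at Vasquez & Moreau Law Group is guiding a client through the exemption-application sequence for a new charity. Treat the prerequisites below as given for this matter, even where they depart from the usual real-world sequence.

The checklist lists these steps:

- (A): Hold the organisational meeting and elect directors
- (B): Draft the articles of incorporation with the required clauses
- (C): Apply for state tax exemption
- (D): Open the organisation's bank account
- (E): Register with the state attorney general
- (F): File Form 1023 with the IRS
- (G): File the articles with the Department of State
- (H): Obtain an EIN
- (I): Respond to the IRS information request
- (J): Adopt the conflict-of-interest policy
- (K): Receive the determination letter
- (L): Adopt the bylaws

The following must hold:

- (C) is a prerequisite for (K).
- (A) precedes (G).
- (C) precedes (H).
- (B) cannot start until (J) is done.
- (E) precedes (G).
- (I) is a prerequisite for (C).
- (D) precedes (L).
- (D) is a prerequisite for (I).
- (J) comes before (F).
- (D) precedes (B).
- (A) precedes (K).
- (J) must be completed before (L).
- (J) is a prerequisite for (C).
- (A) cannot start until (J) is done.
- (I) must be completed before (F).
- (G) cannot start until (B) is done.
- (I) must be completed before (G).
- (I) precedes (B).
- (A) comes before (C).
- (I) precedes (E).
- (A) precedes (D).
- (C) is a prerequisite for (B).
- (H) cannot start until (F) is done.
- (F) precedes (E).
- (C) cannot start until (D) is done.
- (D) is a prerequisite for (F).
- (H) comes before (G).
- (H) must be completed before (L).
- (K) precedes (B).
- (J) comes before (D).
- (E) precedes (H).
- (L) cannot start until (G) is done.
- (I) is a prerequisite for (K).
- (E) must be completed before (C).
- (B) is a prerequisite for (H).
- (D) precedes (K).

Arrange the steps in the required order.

Only (J) has no prerequisites, so it is first.
That leaves (A) as the only ready step → (A).
(D) is the only step now ready → (D).
(I) is the only step now ready → (I).
(F) needed (D), (I) and (J), now all done → (F).
(E) needed (F) and (I), now all done → (E).
(C) needed (A), (D), (E), (I) and (J), now all done → (C).
Next only (K) has its prerequisites met → (K).
(B) is the only step now ready → (B).
(H) needed (B), (C), (E) and (F), now all done → (H).
That leaves (G) as the only ready step → (G).
(L) needed (D), (G), (H) and (J), now all done → (L).

(J), (A), (D), (I), (F), (E), (C), (K), (B), (H), (G), (L)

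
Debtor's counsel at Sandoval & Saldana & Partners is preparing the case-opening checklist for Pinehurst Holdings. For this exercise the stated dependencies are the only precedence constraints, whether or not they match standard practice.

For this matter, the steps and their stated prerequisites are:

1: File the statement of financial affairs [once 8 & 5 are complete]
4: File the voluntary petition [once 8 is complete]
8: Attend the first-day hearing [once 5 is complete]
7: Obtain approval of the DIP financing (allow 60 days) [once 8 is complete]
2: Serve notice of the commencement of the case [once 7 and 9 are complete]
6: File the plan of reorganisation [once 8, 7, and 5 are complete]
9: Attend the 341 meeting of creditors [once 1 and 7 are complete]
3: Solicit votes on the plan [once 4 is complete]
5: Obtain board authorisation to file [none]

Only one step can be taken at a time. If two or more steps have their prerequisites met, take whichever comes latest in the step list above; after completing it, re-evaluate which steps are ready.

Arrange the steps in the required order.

5 has no prerequisites → 5 first.
8 needed 5, now all done → 8.
Ready: 7, 4 and 1. 7 is listed later → 7.
6 now also ready, so the ready set is {6, 4, 1}; 6 is listed later → 6.
Now 4 and 1 have their prerequisites met. 4 is listed later, so 4 next.
3 now also ready, so the ready set is {3, 1}; 3 is listed later → 3.
1 is the only step now ready → 1.
Next only 9 has its prerequisites met → 9.
2 needed 9 and 7, now all done → 2.

5, 8, 7, 6, 4, 3, 1, 9, 2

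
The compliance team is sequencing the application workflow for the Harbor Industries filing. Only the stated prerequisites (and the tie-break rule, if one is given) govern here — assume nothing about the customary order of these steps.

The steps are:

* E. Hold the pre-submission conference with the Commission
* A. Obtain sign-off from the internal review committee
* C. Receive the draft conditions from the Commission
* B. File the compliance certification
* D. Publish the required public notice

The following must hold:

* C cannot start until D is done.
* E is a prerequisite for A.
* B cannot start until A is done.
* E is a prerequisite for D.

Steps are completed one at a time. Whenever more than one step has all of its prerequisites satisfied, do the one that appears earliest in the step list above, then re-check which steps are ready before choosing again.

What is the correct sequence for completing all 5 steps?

E A B D C

E is the only step with nothing outstanding, so it goes first.
Ready: A and D. A is listed earlier → A.
Now B and D have their prerequisites met. B is listed earlier, so B next.
D needed E, now all done → D.
C is the only step now ready → C.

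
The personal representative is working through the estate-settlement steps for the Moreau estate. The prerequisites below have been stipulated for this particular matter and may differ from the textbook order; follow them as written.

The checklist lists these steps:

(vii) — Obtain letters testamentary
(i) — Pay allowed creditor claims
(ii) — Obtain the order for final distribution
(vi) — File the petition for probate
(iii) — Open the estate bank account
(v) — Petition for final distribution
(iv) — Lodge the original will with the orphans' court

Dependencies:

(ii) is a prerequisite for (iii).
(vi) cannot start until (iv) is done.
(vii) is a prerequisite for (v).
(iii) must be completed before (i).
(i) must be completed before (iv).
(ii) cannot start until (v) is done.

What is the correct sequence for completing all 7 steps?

(vii) is the only step with nothing outstanding, so it goes first.
Next only (v) has its prerequisites met → (v).
(ii) needed (v), now all done → (ii).
(iii) is the only step now ready → (iii).
(i) needed (iii), now all done → (i).
(iv) is the only step now ready → (iv).
(vi) is the only step now ready → (vi).

(vii) (v) (ii) (iii) (i) (iv) (vi)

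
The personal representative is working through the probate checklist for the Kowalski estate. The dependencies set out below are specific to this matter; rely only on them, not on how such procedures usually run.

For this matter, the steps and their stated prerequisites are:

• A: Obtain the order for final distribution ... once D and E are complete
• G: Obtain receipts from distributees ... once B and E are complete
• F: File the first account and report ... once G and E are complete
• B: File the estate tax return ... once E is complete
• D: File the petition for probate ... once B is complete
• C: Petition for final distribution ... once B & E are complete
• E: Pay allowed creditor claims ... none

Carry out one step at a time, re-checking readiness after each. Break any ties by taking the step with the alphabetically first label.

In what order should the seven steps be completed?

E B C D A G F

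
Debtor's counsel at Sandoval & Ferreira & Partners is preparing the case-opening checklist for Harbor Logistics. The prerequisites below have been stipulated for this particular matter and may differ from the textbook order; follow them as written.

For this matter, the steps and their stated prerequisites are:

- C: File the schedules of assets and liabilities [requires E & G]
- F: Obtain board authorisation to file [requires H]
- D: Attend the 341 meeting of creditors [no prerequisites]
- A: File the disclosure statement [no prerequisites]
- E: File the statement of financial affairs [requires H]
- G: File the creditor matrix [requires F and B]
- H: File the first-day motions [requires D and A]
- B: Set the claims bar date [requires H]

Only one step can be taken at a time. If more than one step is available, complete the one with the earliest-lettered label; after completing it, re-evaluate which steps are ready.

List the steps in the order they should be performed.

Nothing is required for A and D. A has the earlier label → A first.
Next only D has its prerequisites met → D.
H needed A and D, now all done → H.
B, E and F are all available; B has the earlier label → B.
Now E and F have their prerequisites met. E has the earlier label, so E next.
F needed H, now all done → F.
G needed B and F, now all done → G.
That leaves C as the only ready step → C.

A, D, H, B, E, F, G, C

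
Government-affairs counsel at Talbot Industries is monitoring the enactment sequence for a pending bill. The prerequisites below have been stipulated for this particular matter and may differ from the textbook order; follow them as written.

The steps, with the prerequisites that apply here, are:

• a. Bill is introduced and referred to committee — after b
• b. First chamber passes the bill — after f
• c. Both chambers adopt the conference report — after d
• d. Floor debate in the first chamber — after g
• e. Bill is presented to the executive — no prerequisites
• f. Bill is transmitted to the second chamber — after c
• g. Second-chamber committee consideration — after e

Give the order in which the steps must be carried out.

Only e has no prerequisites, so it is first.
Next only g has its prerequisites met → g.
Next only d has its prerequisites met → d.
Next only c has its prerequisites met → c.
Next only f has its prerequisites met → f.
b needed f, now all done → b.
a needed b, now all done → a.

e → g → d → c → f → b → a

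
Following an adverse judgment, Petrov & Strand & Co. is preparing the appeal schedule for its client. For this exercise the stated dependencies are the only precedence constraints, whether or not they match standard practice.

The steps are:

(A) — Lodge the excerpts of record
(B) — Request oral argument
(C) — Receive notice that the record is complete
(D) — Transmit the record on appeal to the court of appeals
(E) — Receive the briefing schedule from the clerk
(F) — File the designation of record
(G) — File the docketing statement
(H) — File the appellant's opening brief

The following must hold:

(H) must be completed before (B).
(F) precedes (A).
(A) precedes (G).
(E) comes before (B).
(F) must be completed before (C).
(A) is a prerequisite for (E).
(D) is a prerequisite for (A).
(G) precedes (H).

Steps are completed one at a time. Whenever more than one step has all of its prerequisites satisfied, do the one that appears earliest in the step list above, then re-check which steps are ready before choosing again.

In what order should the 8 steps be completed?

(D), (F), (A), (C), (E), (G), (H), (B)

Nothing is required for (D) and (F). (D) is listed earlier → (D) first.
That leaves (F) as the only ready step → (F).
Now (A) and (C) have their prerequisites met. (A) is listed earlier, so (A) next.
Now (C), (E) and (G) have their prerequisites met. (C) is listed earlier, so (C) next.
(E) and (G) are both available; (E) is listed earlier → (E).
(G) needed (A), now all done → (G).
(H) needed (G), now all done → (H).
(B) is the only step now ready → (B).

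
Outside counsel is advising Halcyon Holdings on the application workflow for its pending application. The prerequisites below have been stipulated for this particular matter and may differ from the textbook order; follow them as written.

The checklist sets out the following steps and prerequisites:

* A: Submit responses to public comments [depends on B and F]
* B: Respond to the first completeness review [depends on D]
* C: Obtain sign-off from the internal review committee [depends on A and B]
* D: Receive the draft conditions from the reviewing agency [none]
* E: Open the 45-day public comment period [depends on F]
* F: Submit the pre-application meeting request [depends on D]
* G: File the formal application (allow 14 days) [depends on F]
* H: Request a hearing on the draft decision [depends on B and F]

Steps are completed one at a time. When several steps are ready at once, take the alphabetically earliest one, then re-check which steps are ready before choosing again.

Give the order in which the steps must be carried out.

D, B, F, A, C, E, G, H

D is the only step with nothing outstanding, so it goes first.
Ready: B and F. B has the earlier label → B.
That leaves F as the only ready step → F.
A, E, G and H are all available; A has the earlier label → A.
C now also ready, so the ready set is {C, E, G, H}; C has the earlier label → C.
E, G and H are all available; E has the earlier label → E.
Ready: G and H. G has the earlier label → G.
That leaves H as the only ready step → H.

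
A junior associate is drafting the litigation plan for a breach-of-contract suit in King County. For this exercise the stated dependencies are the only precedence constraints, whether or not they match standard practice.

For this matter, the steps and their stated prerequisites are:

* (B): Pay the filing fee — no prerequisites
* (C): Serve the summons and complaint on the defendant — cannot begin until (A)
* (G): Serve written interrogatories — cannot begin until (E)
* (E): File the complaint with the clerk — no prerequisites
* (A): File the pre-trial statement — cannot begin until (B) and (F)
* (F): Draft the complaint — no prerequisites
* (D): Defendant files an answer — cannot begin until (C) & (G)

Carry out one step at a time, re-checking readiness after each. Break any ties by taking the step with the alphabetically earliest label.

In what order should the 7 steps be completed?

(B), (E) and (F) have no prerequisites; (B) has the earlier label, so (B) is first.
Now (E) and (F) have their prerequisites met. (E) has the earlier label, so (E) next.
Ready: (F) and (G). (F) has the earlier label → (F).
Now (A) and (G) have their prerequisites met. (A) has the earlier label, so (A) next.
(C) now also ready, so the ready set is {(C), (G)}; (C) has the earlier label → (C).
That leaves (G) as the only ready step → (G).
(D) needed (C) and (G), now all done → (D).

(B) (E) (F) (A) (C) (G) (D)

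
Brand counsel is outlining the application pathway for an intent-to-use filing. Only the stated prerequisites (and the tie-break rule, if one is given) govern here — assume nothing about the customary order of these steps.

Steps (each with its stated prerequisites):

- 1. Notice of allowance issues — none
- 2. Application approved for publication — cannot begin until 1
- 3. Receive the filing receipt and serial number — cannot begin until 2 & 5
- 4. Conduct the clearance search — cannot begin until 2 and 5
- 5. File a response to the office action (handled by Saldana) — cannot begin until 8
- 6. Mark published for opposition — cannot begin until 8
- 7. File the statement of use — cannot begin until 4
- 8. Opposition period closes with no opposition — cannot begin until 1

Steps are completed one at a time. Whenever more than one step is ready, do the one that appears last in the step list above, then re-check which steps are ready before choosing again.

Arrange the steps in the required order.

1, 8, 6, 5, 2, 4, 7, 3

1 has no prerequisites → 1 first.
8 and 2 are both available; 8 is listed later → 8.
Ready: 6, 5 and 2. 6 is listed later → 6.
Now 5 and 2 have their prerequisites met. 5 is listed later, so 5 next.
2 needed 1, now all done → 2.
Now 4 and 3 have their prerequisites met. 4 is listed later, so 4 next.
7 now also ready, so the ready set is {7, 3}; 7 is listed later → 7.
3 is the only step now ready → 3.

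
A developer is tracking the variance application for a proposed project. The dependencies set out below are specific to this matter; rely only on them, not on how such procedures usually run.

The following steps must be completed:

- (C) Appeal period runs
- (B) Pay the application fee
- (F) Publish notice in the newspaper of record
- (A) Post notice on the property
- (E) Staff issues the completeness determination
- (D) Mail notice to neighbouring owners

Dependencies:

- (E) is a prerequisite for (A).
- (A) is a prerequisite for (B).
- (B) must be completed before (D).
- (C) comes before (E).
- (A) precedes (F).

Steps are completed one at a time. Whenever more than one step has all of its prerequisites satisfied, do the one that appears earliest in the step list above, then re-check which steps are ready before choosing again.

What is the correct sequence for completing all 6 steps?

(C) (E) (A) (B) (F) (D)

Only (C) has no prerequisites, so it is first.
Next only (E) has its prerequisites met → (E).
(A) needed (E), now all done → (A).
Ready: (B) and (F). (B) is listed earlier → (B).
Now (F) and (D) have their prerequisites met. (F) is listed earlier, so (F) next.
That leaves (D) as the only ready step → (D).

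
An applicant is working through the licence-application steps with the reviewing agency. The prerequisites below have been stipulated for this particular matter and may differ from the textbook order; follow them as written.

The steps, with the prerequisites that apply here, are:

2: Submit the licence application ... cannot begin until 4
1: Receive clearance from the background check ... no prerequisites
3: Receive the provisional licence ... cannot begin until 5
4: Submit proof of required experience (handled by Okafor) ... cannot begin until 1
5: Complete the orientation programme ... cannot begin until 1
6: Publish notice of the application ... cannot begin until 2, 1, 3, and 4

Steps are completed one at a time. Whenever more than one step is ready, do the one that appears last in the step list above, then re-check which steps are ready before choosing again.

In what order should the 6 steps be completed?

1, 5, 4, 3, 2, 6

1 has no prerequisites → 1 first.
Now 5 and 4 have their prerequisites met. 5 is listed later, so 5 next.
3 now also ready, so the ready set is {4, 3}; 4 is listed later → 4.
2 now also ready, so the ready set is {3, 2}; 3 is listed later → 3.
2 needed 4, now all done → 2.
That leaves 6 as the only ready step → 6.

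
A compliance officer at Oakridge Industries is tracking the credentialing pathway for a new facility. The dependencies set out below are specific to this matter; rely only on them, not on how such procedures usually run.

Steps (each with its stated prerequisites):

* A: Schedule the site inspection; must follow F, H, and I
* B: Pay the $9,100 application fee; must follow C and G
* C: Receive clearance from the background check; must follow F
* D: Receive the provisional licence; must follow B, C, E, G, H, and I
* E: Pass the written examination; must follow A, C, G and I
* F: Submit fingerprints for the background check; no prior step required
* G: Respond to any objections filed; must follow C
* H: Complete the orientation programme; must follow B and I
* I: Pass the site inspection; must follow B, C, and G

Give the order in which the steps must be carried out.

F is the only step with nothing outstanding, so it goes first.
C needed F, now all done → C.
G is the only step now ready → G.
Next only B has its prerequisites met → B.
Next only I has its prerequisites met → I.
H needed B and I, now all done → H.
A needed F, H and I, now all done → A.
E needed A, C, G and I, now all done → E.
Next only D has its prerequisites met → D.

F, C, G, B, I, H, A, E, D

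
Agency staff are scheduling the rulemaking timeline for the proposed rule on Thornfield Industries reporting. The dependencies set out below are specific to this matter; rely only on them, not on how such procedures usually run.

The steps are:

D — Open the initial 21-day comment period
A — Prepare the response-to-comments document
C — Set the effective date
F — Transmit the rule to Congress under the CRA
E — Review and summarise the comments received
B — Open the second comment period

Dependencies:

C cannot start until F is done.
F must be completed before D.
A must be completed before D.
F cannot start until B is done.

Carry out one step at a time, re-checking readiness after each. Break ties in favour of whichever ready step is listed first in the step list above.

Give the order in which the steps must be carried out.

Nothing is required for A, E and B. A is listed earlier → A first.
E and B are both available; E is listed earlier → E.
That leaves B as the only ready step → B.
F needed B, now all done → F.
Now D and C have their prerequisites met. D is listed earlier, so D next.
C needed F, now all done → C.

A → E → B → F → D → C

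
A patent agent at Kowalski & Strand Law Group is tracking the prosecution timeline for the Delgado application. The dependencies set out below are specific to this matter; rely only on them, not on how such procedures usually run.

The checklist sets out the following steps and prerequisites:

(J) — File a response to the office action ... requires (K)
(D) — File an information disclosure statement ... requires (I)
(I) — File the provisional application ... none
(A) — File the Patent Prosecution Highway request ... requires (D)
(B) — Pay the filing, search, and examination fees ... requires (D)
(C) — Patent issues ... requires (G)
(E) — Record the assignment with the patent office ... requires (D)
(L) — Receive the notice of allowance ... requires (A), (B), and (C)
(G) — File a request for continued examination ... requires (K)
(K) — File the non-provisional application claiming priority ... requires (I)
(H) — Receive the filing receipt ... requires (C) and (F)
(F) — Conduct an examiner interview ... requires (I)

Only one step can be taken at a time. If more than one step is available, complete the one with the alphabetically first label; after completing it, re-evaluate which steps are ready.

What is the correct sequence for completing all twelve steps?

(I) has no prerequisites → (I) first.
(D), (F) and (K) are all available; (D) has the earlier label → (D).
(A), (B) and (E) now also ready, so the ready set is {(A), (B), (E), (F), (K)}; (A) has the earlier label → (A).
Now (B), (E), (F) and (K) have their prerequisites met. (B) has the earlier label, so (B) next.
Now (E), (F) and (K) have their prerequisites met. (E) has the earlier label, so (E) next.
Ready: (F) and (K). (F) has the earlier label → (F).
Next only (K) has its prerequisites met → (K).
Ready: (G) and (J). (G) has the earlier label → (G).
(C) now also ready, so the ready set is {(C), (J)}; (C) has the earlier label → (C).
Now (H), (J) and (L) have their prerequisites met. (H) has the earlier label, so (H) next.
(J) and (L) are both available; (J) has the earlier label → (J).
Next only (L) has its prerequisites met → (L).

(I) (D) (A) (B) (E) (F) (K) (G) (C) (H) (J) (L)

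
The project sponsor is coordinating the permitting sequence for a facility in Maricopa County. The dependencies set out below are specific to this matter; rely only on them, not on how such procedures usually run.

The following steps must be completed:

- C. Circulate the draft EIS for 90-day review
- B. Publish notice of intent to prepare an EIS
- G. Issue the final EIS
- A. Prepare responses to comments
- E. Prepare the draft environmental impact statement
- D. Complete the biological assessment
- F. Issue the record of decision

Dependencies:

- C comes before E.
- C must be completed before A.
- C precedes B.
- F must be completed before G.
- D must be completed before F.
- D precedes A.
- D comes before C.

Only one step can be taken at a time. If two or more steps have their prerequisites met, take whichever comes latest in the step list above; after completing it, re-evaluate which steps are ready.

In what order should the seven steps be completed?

D → F → G → C → E → A → B

Only D has no prerequisites, so it is first.
F and C are both available; F is listed later → F.
Ready: G and C. G is listed later → G.
C needed D, now all done → C.
Ready: E, A and B. E is listed later → E.
Ready: A and B. A is listed later → A.
B is the only step now ready → B.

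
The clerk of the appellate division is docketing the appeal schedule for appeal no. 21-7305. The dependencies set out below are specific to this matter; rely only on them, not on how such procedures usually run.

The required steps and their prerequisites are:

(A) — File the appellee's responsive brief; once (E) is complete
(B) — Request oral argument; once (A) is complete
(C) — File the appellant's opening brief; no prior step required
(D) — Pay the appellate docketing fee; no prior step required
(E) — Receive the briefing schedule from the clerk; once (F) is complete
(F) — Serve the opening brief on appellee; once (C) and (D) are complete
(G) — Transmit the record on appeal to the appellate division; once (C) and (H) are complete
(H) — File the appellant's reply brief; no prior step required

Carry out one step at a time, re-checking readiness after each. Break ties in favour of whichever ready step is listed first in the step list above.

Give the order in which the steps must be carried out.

(C) (D) (F) (E) (A) (B) (H) (G)

Nothing is required for (C), (D) and (H). (C) is listed earlier → (C) first.
Now (D) and (H) have their prerequisites met. (D) is listed earlier, so (D) next.
(F) now also ready, so the ready set is {(F), (H)}; (F) is listed earlier → (F).
Now (E) and (H) have their prerequisites met. (E) is listed earlier, so (E) next.
Now (A) and (H) have their prerequisites met. (A) is listed earlier, so (A) next.
Now (B) and (H) have their prerequisites met. (B) is listed earlier, so (B) next.
(H) is the only step now ready → (H).
Next only (G) has its prerequisites met → (G).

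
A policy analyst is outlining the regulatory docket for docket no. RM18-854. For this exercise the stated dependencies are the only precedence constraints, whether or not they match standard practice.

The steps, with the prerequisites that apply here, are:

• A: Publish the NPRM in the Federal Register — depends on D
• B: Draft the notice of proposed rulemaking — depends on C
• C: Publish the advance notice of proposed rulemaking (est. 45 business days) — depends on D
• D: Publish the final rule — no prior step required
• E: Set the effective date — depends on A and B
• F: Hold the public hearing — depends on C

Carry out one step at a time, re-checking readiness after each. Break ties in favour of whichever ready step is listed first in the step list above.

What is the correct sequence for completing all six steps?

D → A → C → B → E → F

D has no prerequisites → D first.
A and C are both available; A is listed earlier → A.
C is the only step now ready → C.
B and F are both available; B is listed earlier → B.
E now also ready, so the ready set is {E, F}; E is listed earlier → E.
That leaves F as the only ready step → F.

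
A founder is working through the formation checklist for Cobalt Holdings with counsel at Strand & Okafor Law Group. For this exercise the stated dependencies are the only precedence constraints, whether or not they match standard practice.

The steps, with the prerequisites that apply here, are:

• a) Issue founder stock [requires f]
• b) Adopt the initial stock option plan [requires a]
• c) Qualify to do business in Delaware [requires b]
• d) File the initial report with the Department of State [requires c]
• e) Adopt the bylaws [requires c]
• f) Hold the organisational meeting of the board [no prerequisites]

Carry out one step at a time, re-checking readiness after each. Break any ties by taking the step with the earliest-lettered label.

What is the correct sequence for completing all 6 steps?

f, a, b, c, d, e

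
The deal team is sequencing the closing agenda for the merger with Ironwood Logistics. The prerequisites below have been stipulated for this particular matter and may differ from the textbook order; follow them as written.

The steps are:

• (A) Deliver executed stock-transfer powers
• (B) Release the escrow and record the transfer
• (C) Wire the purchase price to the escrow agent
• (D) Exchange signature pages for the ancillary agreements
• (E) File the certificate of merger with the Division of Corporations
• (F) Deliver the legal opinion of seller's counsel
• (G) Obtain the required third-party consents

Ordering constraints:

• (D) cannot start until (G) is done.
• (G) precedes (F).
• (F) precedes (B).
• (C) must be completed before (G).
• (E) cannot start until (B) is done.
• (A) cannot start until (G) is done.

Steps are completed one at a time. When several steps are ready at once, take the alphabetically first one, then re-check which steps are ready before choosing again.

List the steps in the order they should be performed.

(C) (G) (A) (D) (F) (B) (E)

(C) is the only step with nothing outstanding, so it goes first.
(G) needed (C), now all done → (G).
(A), (D) and (F) are all available; (A) has the earlier label → (A).
(D) and (F) are both available; (D) has the earlier label → (D).
(F) is the only step now ready → (F).
Next only (B) has its prerequisites met → (B).
(E) needed (B), now all done → (E).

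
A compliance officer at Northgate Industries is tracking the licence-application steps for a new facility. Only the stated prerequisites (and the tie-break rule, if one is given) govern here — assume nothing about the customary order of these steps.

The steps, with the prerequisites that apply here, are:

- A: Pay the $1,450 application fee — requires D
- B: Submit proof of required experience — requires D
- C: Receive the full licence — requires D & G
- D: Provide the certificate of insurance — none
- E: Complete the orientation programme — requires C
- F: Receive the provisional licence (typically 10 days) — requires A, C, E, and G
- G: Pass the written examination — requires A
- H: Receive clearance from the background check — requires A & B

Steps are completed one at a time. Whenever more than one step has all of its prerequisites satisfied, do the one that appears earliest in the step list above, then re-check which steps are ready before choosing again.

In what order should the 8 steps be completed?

D, A, B, G, C, E, F, H

D is the only step with nothing outstanding, so it goes first.
Ready: A and B. A is listed earlier → A.
B and G are both available; B is listed earlier → B.
H now also ready, so the ready set is {G, H}; G is listed earlier → G.
C now also ready, so the ready set is {C, H}; C is listed earlier → C.
Now E and H have their prerequisites met. E is listed earlier, so E next.
F and H are both available; F is listed earlier → F.
H needed A and B, now all done → H.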